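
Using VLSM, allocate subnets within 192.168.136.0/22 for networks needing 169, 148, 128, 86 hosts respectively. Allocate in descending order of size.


169 hosts -> /24 (254 usable): 192.168.136.0/24
148 hosts -> /24 (254 usable): 192.168.137.0/24
128 hosts -> /24 (254 usable): 192.168.138.0/24
86 hosts -> /25 (126 usable): 192.168.139.0/25
Allocation: 192.168.136.0/24 (169 hosts, 254 usable); 192.168.137.0/24 (148 hosts, 254 usable); 192.168.138.0/24 (128 hosts, 254 usable); 192.168.139.0/25 (86 hosts, 126 usable)


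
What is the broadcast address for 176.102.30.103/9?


Network: 176.0.0.0/9
Host bits = 23
Set all host bits to 1:
Broadcast: 176.127.255.255


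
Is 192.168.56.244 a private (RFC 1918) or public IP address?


RFC 1918 private ranges:
  10.0.0.0/8 (10.0.0.0 - 10.255.255.255)
  172.16.0.0/12 (172.16.0.0 - 172.31.255.255)
  192.168.0.0/16 (192.168.0.0 - 192.168.255.255)
Private (in 192.168.0.0/16)


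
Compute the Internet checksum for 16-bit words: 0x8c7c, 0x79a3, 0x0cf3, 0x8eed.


Sum all words (with carry folding):
+ 0x8c7c = 0x8c7c
+ 0x79a3 = 0x0620
+ 0x0cf3 = 0x1313
+ 0x8eed = 0xa200
One's complement: ~0xa200
Checksum = 0x5dff


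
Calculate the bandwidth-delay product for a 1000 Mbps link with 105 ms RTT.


BDP = bandwidth * RTT
= 1000 Mbps * 105 ms
= 1000 * 1e6 * 105 / 1000 bits
= 105000000 bits
= 13125000 bytes
= 12817.3828 KB
BDP = 105000000 bits (13125000 bytes)


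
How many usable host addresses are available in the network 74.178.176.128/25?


Host bits = 32 - 25 = 7
Total addresses = 2^7 = 128
Usable = total - 2 (network and broadcast)
Usable hosts: 126


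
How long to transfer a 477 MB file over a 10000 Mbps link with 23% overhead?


Effective throughput = 10000 * (1 - 23/100) = 7700 Mbps
File size in Mb = 477 * 8 = 3816 Mb
Time = 3816 / 7700
Time = 0.4956 seconds


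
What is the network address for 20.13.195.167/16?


IP:   00010100.00001101.11000011.10100111
Mask: 11111111.11111111.00000000.00000000
AND operation:
Net:  00010100.00001101.00000000.00000000
Network: 20.13.0.0/16


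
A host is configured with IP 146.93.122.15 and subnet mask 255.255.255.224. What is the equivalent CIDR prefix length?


Binary: 11111111.11111111.11111111.11100000
Count leading 1s
Prefix: /27


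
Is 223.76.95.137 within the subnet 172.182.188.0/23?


Subnet network: 172.182.188.0
Test IP AND mask: 223.76.94.0
No, 223.76.95.137 is not in 172.182.188.0/23


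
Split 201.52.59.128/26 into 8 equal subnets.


New prefix = 26 + 3 = 29
Each subnet has 8 addresses
  201.52.59.128/29
  201.52.59.136/29
  201.52.59.144/29
  201.52.59.152/29
  201.52.59.160/29
  201.52.59.168/29
  201.52.59.176/29
  201.52.59.184/29
Subnets: 201.52.59.128/29, 201.52.59.136/29, 201.52.59.144/29, 201.52.59.152/29, 201.52.59.160/29, 201.52.59.168/29, 201.52.59.176/29, 201.52.59.184/29


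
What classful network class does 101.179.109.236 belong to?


First octet: 101
Binary: 01100101
0xxxxxxx -> Class A (1-126)
Class A, default mask 255.0.0.0 (/8)


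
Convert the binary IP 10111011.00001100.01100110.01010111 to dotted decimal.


10111011 = 187
00001100 = 12
01100110 = 102
01010111 = 87
IP: 187.12.102.87


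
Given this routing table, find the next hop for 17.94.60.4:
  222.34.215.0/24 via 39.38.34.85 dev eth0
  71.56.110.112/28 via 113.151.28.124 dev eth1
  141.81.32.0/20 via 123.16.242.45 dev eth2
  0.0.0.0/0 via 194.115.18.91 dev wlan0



Longest prefix match for 17.94.60.4:
  /24 222.34.215.0: no
  /28 71.56.110.112: no
  /20 141.81.32.0: no
  /0 0.0.0.0: MATCH
Selected: next-hop 194.115.18.91 via wlan0 (matched /0)


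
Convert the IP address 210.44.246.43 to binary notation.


210 = 11010010
44 = 00101100
246 = 11110110
43 = 00101011
Binary: 11010010.00101100.11110110.00101011


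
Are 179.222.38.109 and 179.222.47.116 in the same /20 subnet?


Mask: 255.255.240.0
179.222.38.109 AND mask = 179.222.32.0
179.222.47.116 AND mask = 179.222.32.0
Yes, same subnet (179.222.32.0)


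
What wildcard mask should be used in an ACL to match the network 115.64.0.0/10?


Subnet mask: 255.192.0.0
Wildcard = 255.255.255.255 - subnet mask
255 - 255 = 0
255 - 192 = 63
255 - 0 = 255
255 - 0 = 255
Wildcard: 0.63.255.255


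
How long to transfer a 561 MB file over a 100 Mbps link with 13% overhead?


Effective throughput = 100 * (1 - 13/100) = 87 Mbps
File size in Mb = 561 * 8 = 4488 Mb
Time = 4488 / 87
Time = 51.5862 seconds


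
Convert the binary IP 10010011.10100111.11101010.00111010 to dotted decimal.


10010011 = 147
10100111 = 167
11101010 = 234
00111010 = 58
IP: 147.167.234.58


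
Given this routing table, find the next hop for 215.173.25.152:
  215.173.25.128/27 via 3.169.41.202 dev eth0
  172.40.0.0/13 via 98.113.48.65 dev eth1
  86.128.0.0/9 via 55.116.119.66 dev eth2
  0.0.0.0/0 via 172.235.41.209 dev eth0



Longest prefix match for 215.173.25.152:
  /27 215.173.25.128: MATCH
  /13 172.40.0.0: no
  /9 86.128.0.0: no
  /0 0.0.0.0: MATCH
Selected: next-hop 3.169.41.202 via eth0 (matched /27)


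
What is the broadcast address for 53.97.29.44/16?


Network: 53.97.0.0/16
Host bits = 16
Set all host bits to 1:
Broadcast: 53.97.255.255


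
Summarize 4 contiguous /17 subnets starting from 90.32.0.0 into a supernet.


Original prefix: /17
Number of subnets: 4 = 2^2
New prefix = 17 - 2 = 15
Supernet: 90.32.0.0/15


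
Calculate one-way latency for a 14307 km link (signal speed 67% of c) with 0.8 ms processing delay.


Speed = 0.67 * 3e5 km/s = 201000 km/s
Propagation delay = 14307 / 201000 = 0.0712 s = 71.1791 ms
Processing delay = 0.8 ms
Total one-way latency = 71.9791 ms


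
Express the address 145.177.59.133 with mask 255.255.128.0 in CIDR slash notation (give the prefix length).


Binary: 11111111.11111111.10000000.00000000
Count leading 1s
Prefix: /17


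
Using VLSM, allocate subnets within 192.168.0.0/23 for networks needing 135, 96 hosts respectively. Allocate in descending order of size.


135 hosts -> /24 (254 usable): 192.168.0.0/24
96 hosts -> /25 (126 usable): 192.168.1.0/25
Allocation: 192.168.0.0/24 (135 hosts, 254 usable); 192.168.1.0/25 (96 hosts, 126 usable)


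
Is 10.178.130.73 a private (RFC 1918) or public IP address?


RFC 1918 private ranges:
  10.0.0.0/8 (10.0.0.0 - 10.255.255.255)
  172.16.0.0/12 (172.16.0.0 - 172.31.255.255)
  192.168.0.0/16 (192.168.0.0 - 192.168.255.255)
Private (in 10.0.0.0/8)


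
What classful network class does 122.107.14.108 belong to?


First octet: 122
Binary: 01111010
0xxxxxxx -> Class A (1-126)
Class A, default mask 255.0.0.0 (/8)


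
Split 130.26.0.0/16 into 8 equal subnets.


New prefix = 16 + 3 = 19
Each subnet has 8192 addresses
  130.26.0.0/19
  130.26.32.0/19
  130.26.64.0/19
  130.26.96.0/19
  130.26.128.0/19
  130.26.160.0/19
  130.26.192.0/19
  130.26.224.0/19
Subnets: 130.26.0.0/19, 130.26.32.0/19, 130.26.64.0/19, 130.26.96.0/19, 130.26.128.0/19, 130.26.160.0/19, 130.26.192.0/19, 130.26.224.0/19


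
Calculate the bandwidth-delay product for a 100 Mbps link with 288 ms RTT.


BDP = bandwidth * RTT
= 100 Mbps * 288 ms
= 100 * 1e6 * 288 / 1000 bits
= 28800000 bits
= 3600000 bytes
= 3515.625 KB
BDP = 28800000 bits (3600000 bytes)


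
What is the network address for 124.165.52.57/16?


IP:   01111100.10100101.00110100.00111001
Mask: 11111111.11111111.00000000.00000000
AND operation:
Net:  01111100.10100101.00000000.00000000
Network: 124.165.0.0/16


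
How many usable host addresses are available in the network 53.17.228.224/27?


Host bits = 32 - 27 = 5
Total addresses = 2^5 = 32
Usable = total - 2 (network and broadcast)
Usable hosts: 30


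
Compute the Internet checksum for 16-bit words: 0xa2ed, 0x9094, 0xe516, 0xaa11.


Sum all words (with carry folding):
+ 0xa2ed = 0xa2ed
+ 0x9094 = 0x3382
+ 0xe516 = 0x1899
+ 0xaa11 = 0xc2aa
One's complement: ~0xc2aa
Checksum = 0x3d55


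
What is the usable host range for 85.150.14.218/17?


Network: 85.150.0.0
Broadcast: 85.150.127.255
First usable = network + 1
Last usable = broadcast - 1
Range: 85.150.0.1 to 85.150.127.254


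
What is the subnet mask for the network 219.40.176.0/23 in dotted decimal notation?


/23 means 23 network bits, 9 host bits
Binary: 11111111111111111111111000000000
Mask: 255.255.254.0


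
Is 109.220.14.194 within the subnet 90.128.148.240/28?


Subnet network: 90.128.148.240
Test IP AND mask: 109.220.14.192
No, 109.220.14.194 is not in 90.128.148.240/28


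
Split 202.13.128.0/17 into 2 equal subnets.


New prefix = 17 + 1 = 18
Each subnet has 16384 addresses
  202.13.128.0/18
  202.13.192.0/18
Subnets: 202.13.128.0/18, 202.13.192.0/18


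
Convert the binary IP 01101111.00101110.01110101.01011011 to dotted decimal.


01101111 = 111
00101110 = 46
01110101 = 117
01011011 = 91
IP: 111.46.117.91


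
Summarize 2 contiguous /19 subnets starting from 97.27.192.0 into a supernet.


Original prefix: /19
Number of subnets: 2 = 2^1
New prefix = 19 - 1 = 18
Supernet: 97.27.192.0/18


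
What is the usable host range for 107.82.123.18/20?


Network: 107.82.112.0
Broadcast: 107.82.127.255
First usable = network + 1
Last usable = broadcast - 1
Range: 107.82.112.1 to 107.82.127.254


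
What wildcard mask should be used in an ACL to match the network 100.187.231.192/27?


Subnet mask: 255.255.255.224
Wildcard = 255.255.255.255 - subnet mask
255 - 255 = 0
255 - 255 = 0
255 - 255 = 0
255 - 224 = 31
Wildcard: 0.0.0.31


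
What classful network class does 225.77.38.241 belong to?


First octet: 225
Binary: 11100001
1110xxxx -> Class D (224-239)
Class D (multicast), default mask N/A


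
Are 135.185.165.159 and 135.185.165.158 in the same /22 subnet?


Mask: 255.255.252.0
135.185.165.159 AND mask = 135.185.164.0
135.185.165.158 AND mask = 135.185.164.0
Yes, same subnet (135.185.164.0)


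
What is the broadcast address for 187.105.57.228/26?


Network: 187.105.57.192/26
Host bits = 6
Set all host bits to 1:
Broadcast: 187.105.57.255


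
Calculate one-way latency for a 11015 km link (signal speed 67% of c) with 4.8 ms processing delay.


Speed = 0.67 * 3e5 km/s = 201000 km/s
Propagation delay = 11015 / 201000 = 0.0548 s = 54.801 ms
Processing delay = 4.8 ms
Total one-way latency = 59.601 ms


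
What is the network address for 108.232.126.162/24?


IP:   01101100.11101000.01111110.10100010
Mask: 11111111.11111111.11111111.00000000
AND operation:
Net:  01101100.11101000.01111110.00000000
Network: 108.232.126.0/24


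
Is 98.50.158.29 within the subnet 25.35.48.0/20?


Subnet network: 25.35.48.0
Test IP AND mask: 98.50.144.0
No, 98.50.158.29 is not in 25.35.48.0/20


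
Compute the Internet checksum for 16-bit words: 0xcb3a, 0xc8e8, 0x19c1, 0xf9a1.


Sum all words (with carry folding):
+ 0xcb3a = 0xcb3a
+ 0xc8e8 = 0x9423
+ 0x19c1 = 0xade4
+ 0xf9a1 = 0xa786
One's complement: ~0xa786
Checksum = 0x5879


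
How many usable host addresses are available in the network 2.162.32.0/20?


Host bits = 32 - 20 = 12
Total addresses = 2^12 = 4096
Usable = total - 2 (network and broadcast)
Usable hosts: 4094


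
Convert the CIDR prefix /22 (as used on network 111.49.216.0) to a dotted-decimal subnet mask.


/22 means 22 network bits, 10 host bits
Binary: 11111111111111111111110000000000
Mask: 255.255.252.0


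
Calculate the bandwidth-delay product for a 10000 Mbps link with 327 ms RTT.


BDP = bandwidth * RTT
= 10000 Mbps * 327 ms
= 10000 * 1e6 * 327 / 1000 bits
= 3270000000 bits
= 408750000 bytes
= 399169.9219 KB
BDP = 3270000000 bits (408750000 bytes)


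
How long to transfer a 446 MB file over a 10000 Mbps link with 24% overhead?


Effective throughput = 10000 * (1 - 24/100) = 7600 Mbps
File size in Mb = 446 * 8 = 3568 Mb
Time = 3568 / 7600
Time = 0.4695 seconds


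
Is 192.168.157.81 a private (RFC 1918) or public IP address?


RFC 1918 private ranges:
  10.0.0.0/8 (10.0.0.0 - 10.255.255.255)
  172.16.0.0/12 (172.16.0.0 - 172.31.255.255)
  192.168.0.0/16 (192.168.0.0 - 192.168.255.255)
Private (in 192.168.0.0/16)


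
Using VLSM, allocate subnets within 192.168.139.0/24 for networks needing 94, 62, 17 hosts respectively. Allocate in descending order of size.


94 hosts -> /25 (126 usable): 192.168.139.0/25
62 hosts -> /26 (62 usable): 192.168.139.128/26
17 hosts -> /27 (30 usable): 192.168.139.192/27
Allocation: 192.168.139.0/25 (94 hosts, 126 usable); 192.168.139.128/26 (62 hosts, 62 usable); 192.168.139.192/27 (17 hosts, 30 usable)


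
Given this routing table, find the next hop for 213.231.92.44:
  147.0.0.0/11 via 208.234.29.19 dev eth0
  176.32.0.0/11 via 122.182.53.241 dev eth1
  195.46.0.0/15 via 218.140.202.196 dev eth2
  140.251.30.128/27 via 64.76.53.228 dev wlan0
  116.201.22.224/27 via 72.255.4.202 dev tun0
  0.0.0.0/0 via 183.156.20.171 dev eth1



Longest prefix match for 213.231.92.44:
  /11 147.0.0.0: no
  /11 176.32.0.0: no
  /15 195.46.0.0: no
  /27 140.251.30.128: no
  /27 116.201.22.224: no
  /0 0.0.0.0: MATCH
Selected: next-hop 183.156.20.171 via eth1 (matched /0)


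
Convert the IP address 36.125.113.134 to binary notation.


36 = 00100100
125 = 01111101
113 = 01110001
134 = 10000110
Binary: 00100100.01111101.01110001.10000110


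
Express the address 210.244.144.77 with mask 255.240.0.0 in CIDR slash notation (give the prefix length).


Binary: 11111111.11110000.00000000.00000000
Count leading 1s
Prefix: /12


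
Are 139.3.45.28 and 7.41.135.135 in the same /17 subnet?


Mask: 255.255.128.0
139.3.45.28 AND mask = 139.3.0.0
7.41.135.135 AND mask = 7.41.128.0
No, different subnets (139.3.0.0 vs 7.41.128.0)


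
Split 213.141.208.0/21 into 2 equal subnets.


New prefix = 21 + 1 = 22
Each subnet has 1024 addresses
  213.141.208.0/22
  213.141.212.0/22
Subnets: 213.141.208.0/22, 213.141.212.0/22


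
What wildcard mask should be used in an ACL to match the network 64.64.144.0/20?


Subnet mask: 255.255.240.0
Wildcard = 255.255.255.255 - subnet mask
255 - 255 = 0
255 - 255 = 0
255 - 240 = 15
255 - 0 = 255
Wildcard: 0.0.15.255


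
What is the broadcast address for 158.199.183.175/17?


Network: 158.199.128.0/17
Host bits = 15
Set all host bits to 1:
Broadcast: 158.199.255.255


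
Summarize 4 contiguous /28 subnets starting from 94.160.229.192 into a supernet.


Original prefix: /28
Number of subnets: 4 = 2^2
New prefix = 28 - 2 = 26
Supernet: 94.160.229.192/26


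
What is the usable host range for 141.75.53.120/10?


Network: 141.64.0.0
Broadcast: 141.127.255.255
First usable = network + 1
Last usable = broadcast - 1
Range: 141.64.0.1 to 141.127.255.254


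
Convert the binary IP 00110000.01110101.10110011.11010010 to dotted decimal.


00110000 = 48
01110101 = 117
10110011 = 179
11010010 = 210
IP: 48.117.179.210


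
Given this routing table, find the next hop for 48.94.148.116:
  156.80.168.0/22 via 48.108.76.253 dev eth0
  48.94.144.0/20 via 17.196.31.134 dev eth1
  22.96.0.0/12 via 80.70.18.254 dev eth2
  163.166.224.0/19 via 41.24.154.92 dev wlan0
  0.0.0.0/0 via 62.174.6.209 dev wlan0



Longest prefix match for 48.94.148.116:
  /22 156.80.168.0: no
  /20 48.94.144.0: MATCH
  /12 22.96.0.0: no
  /19 163.166.224.0: no
  /0 0.0.0.0: MATCH
Selected: next-hop 17.196.31.134 via eth1 (matched /20)


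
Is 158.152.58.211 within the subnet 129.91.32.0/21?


Subnet network: 129.91.32.0
Test IP AND mask: 158.152.56.0
No, 158.152.58.211 is not in 129.91.32.0/21


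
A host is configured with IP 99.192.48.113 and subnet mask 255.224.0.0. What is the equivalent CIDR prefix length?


Binary: 11111111.11100000.00000000.00000000
Count leading 1s
Prefix: /11


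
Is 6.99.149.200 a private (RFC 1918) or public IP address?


RFC 1918 private ranges:
  10.0.0.0/8 (10.0.0.0 - 10.255.255.255)
  172.16.0.0/12 (172.16.0.0 - 172.31.255.255)
  192.168.0.0/16 (192.168.0.0 - 192.168.255.255)
Public (not in any RFC 1918 range)


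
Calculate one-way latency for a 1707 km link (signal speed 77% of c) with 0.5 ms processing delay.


Speed = 0.77 * 3e5 km/s = 231000 km/s
Propagation delay = 1707 / 231000 = 0.0074 s = 7.3896 ms
Processing delay = 0.5 ms
Total one-way latency = 7.8896 ms


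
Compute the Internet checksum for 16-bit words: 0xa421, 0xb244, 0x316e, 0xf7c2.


Sum all words (with carry folding):
+ 0xa421 = 0xa421
+ 0xb244 = 0x5666
+ 0x316e = 0x87d4
+ 0xf7c2 = 0x7f97
One's complement: ~0x7f97
Checksum = 0x8068


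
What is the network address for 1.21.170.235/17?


IP:   00000001.00010101.10101010.11101011
Mask: 11111111.11111111.10000000.00000000
AND operation:
Net:  00000001.00010101.10000000.00000000
Network: 1.21.128.0/17


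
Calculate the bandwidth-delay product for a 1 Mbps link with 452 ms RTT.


BDP = bandwidth * RTT
= 1 Mbps * 452 ms
= 1 * 1e6 * 452 / 1000 bits
= 452000 bits
= 56500 bytes
= 55.1758 KB
BDP = 452000 bits (56500 bytes)


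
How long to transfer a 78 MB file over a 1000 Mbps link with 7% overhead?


Effective throughput = 1000 * (1 - 7/100) = 930.0 Mbps
File size in Mb = 78 * 8 = 624 Mb
Time = 624 / 930.0
Time = 0.671 seconds


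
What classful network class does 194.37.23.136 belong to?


First octet: 194
Binary: 11000010
110xxxxx -> Class C (192-223)
Class C, default mask 255.255.255.0 (/24)


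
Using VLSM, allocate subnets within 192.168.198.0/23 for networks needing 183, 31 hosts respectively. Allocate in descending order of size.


183 hosts -> /24 (254 usable): 192.168.198.0/24
31 hosts -> /26 (62 usable): 192.168.199.0/26
Allocation: 192.168.198.0/24 (183 hosts, 254 usable); 192.168.199.0/26 (31 hosts, 62 usable)


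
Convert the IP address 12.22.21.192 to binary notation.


12 = 00001100
22 = 00010110
21 = 00010101
192 = 11000000
Binary: 00001100.00010110.00010101.11000000


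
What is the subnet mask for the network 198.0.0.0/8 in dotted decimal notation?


/8 means 8 network bits, 24 host bits
Binary: 11111111000000000000000000000000
Mask: 255.0.0.0


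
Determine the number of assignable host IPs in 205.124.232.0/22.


Host bits = 32 - 22 = 10
Total addresses = 2^10 = 1024
Usable = total - 2 (network and broadcast)
Usable hosts: 1022


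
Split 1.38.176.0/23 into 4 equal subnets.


New prefix = 23 + 2 = 25
Each subnet has 128 addresses
  1.38.176.0/25
  1.38.176.128/25
  1.38.177.0/25
  1.38.177.128/25
Subnets: 1.38.176.0/25, 1.38.176.128/25, 1.38.177.0/25, 1.38.177.128/25


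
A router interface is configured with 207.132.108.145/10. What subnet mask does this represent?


/10 means 10 network bits, 22 host bits
Binary: 11111111110000000000000000000000
Mask: 255.192.0.0


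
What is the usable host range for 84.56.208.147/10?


Network: 84.0.0.0
Broadcast: 84.63.255.255
First usable = network + 1
Last usable = broadcast - 1
Range: 84.0.0.1 to 84.63.255.254


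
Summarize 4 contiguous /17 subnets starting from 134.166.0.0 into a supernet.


Original prefix: /17
Number of subnets: 4 = 2^2
New prefix = 17 - 2 = 15
Supernet: 134.166.0.0/15


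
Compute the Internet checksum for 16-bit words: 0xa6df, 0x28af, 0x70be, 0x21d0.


Sum all words (with carry folding):
+ 0xa6df = 0xa6df
+ 0x28af = 0xcf8e
+ 0x70be = 0x404d
+ 0x21d0 = 0x621d
One's complement: ~0x621d
Checksum = 0x9de2


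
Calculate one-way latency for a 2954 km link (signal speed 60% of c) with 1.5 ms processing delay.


Speed = 0.6 * 3e5 km/s = 180000 km/s
Propagation delay = 2954 / 180000 = 0.0164 s = 16.4111 ms
Processing delay = 1.5 ms
Total one-way latency = 17.9111 ms


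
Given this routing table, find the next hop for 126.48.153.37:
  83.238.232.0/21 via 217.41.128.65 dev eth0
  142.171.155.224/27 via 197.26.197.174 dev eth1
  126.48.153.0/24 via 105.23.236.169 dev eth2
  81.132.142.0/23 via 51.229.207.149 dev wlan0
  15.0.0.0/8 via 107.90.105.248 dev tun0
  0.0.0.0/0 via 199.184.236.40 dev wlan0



Longest prefix match for 126.48.153.37:
  /21 83.238.232.0: no
  /27 142.171.155.224: no
  /24 126.48.153.0: MATCH
  /23 81.132.142.0: no
  /8 15.0.0.0: no
  /0 0.0.0.0: MATCH
Selected: next-hop 105.23.236.169 via eth2 (matched /24)


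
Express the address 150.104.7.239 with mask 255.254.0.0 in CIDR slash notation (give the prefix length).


Binary: 11111111.11111110.00000000.00000000
Count leading 1s
Prefix: /15


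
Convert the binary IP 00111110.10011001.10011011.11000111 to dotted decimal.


00111110 = 62
10011001 = 153
10011011 = 155
11000111 = 199
IP: 62.153.155.199


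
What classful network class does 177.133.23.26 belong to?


First octet: 177
Binary: 10110001
10xxxxxx -> Class B (128-191)
Class B, default mask 255.255.0.0 (/16)


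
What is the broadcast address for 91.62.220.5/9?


Network: 91.0.0.0/9
Host bits = 23
Set all host bits to 1:
Broadcast: 91.127.255.255


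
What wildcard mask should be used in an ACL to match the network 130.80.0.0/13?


Subnet mask: 255.248.0.0
Wildcard = 255.255.255.255 - subnet mask
255 - 255 = 0
255 - 248 = 7
255 - 0 = 255
255 - 0 = 255
Wildcard: 0.7.255.255


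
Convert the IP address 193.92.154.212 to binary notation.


193 = 11000001
92 = 01011100
154 = 10011010
212 = 11010100
Binary: 11000001.01011100.10011010.11010100


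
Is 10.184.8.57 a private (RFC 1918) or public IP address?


RFC 1918 private ranges:
  10.0.0.0/8 (10.0.0.0 - 10.255.255.255)
  172.16.0.0/12 (172.16.0.0 - 172.31.255.255)
  192.168.0.0/16 (192.168.0.0 - 192.168.255.255)
Private (in 10.0.0.0/8)


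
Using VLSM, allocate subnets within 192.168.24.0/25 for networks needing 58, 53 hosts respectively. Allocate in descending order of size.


58 hosts -> /26 (62 usable): 192.168.24.0/26
53 hosts -> /26 (62 usable): 192.168.24.64/26
Allocation: 192.168.24.0/26 (58 hosts, 62 usable); 192.168.24.64/26 (53 hosts, 62 usable)


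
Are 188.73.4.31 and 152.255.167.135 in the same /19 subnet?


Mask: 255.255.224.0
188.73.4.31 AND mask = 188.73.0.0
152.255.167.135 AND mask = 152.255.160.0
No, different subnets (188.73.0.0 vs 152.255.160.0)


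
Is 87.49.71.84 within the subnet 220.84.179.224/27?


Subnet network: 220.84.179.224
Test IP AND mask: 87.49.71.64
No, 87.49.71.84 is not in 220.84.179.224/27


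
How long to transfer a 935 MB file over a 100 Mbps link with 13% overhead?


Effective throughput = 100 * (1 - 13/100) = 87 Mbps
File size in Mb = 935 * 8 = 7480 Mb
Time = 7480 / 87
Time = 85.977 seconds


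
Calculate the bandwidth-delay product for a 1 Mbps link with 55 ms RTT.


BDP = bandwidth * RTT
= 1 Mbps * 55 ms
= 1 * 1e6 * 55 / 1000 bits
= 55000 bits
= 6875 bytes
= 6.7139 KB
BDP = 55000 bits (6875 bytes)


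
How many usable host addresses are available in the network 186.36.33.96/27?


Host bits = 32 - 27 = 5
Total addresses = 2^5 = 32
Usable = total - 2 (network and broadcast)
Usable hosts: 30


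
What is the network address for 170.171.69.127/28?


IP:   10101010.10101011.01000101.01111111
Mask: 11111111.11111111.11111111.11110000
AND operation:
Net:  10101010.10101011.01000101.01110000
Network: 170.171.69.112/28


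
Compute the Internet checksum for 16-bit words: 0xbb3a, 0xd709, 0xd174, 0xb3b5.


Sum all words (with carry folding):
+ 0xbb3a = 0xbb3a
+ 0xd709 = 0x9244
+ 0xd174 = 0x63b9
+ 0xb3b5 = 0x176f
One's complement: ~0x176f
Checksum = 0xe890


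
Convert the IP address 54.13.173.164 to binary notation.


54 = 00110110
13 = 00001101
173 = 10101101
164 = 10100100
Binary: 00110110.00001101.10101101.10100100


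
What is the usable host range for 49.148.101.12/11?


Network: 49.128.0.0
Broadcast: 49.159.255.255
First usable = network + 1
Last usable = broadcast - 1
Range: 49.128.0.1 to 49.159.255.254


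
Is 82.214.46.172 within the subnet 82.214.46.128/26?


Subnet network: 82.214.46.128
Test IP AND mask: 82.214.46.128
Yes, 82.214.46.172 is in 82.214.46.128/26


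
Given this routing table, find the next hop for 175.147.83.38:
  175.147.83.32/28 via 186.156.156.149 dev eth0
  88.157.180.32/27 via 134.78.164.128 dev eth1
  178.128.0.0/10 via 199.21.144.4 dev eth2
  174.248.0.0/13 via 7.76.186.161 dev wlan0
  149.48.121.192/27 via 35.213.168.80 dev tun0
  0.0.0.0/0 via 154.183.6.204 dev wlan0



Longest prefix match for 175.147.83.38:
  /28 175.147.83.32: MATCH
  /27 88.157.180.32: no
  /10 178.128.0.0: no
  /13 174.248.0.0: no
  /27 149.48.121.192: no
  /0 0.0.0.0: MATCH
Selected: next-hop 186.156.156.149 via eth0 (matched /28)


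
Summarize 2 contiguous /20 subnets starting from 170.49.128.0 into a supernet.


Original prefix: /20
Number of subnets: 2 = 2^1
New prefix = 20 - 1 = 19
Supernet: 170.49.128.0/19


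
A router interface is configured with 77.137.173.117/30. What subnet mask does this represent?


/30 means 30 network bits, 2 host bits
Binary: 11111111111111111111111111111100
Mask: 255.255.255.252


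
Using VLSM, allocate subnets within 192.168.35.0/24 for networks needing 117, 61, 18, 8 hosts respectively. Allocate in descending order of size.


117 hosts -> /25 (126 usable): 192.168.35.0/25
61 hosts -> /26 (62 usable): 192.168.35.128/26
18 hosts -> /27 (30 usable): 192.168.35.192/27
8 hosts -> /28 (14 usable): 192.168.35.224/28
Allocation: 192.168.35.0/25 (117 hosts, 126 usable); 192.168.35.128/26 (61 hosts, 62 usable); 192.168.35.192/27 (18 hosts, 30 usable); 192.168.35.224/28 (8 hosts, 14 usable)


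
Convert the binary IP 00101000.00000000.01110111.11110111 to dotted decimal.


00101000 = 40
00000000 = 0
01110111 = 119
11110111 = 247
IP: 40.0.119.247


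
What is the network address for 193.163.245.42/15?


IP:   11000001.10100011.11110101.00101010
Mask: 11111111.11111110.00000000.00000000
AND operation:
Net:  11000001.10100010.00000000.00000000
Network: 193.162.0.0/15


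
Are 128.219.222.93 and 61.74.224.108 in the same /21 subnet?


Mask: 255.255.248.0
128.219.222.93 AND mask = 128.219.216.0
61.74.224.108 AND mask = 61.74.224.0
No, different subnets (128.219.216.0 vs 61.74.224.0)


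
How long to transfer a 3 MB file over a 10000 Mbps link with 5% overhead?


Effective throughput = 10000 * (1 - 5/100) = 9500 Mbps
File size in Mb = 3 * 8 = 24 Mb
Time = 24 / 9500
Time = 0.0025 seconds


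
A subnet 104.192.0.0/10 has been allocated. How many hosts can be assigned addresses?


Host bits = 32 - 10 = 22
Total addresses = 2^22 = 4194304
Usable = total - 2 (network and broadcast)
Usable hosts: 4194302


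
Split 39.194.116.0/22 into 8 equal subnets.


New prefix = 22 + 3 = 25
Each subnet has 128 addresses
  39.194.116.0/25
  39.194.116.128/25
  39.194.117.0/25
  39.194.117.128/25
  39.194.118.0/25
  39.194.118.128/25
  39.194.119.0/25
  39.194.119.128/25
Subnets: 39.194.116.0/25, 39.194.116.128/25, 39.194.117.0/25, 39.194.117.128/25, 39.194.118.0/25, 39.194.118.128/25, 39.194.119.0/25, 39.194.119.128/25


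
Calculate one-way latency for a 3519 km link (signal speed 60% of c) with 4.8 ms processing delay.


Speed = 0.6 * 3e5 km/s = 180000 km/s
Propagation delay = 3519 / 180000 = 0.0196 s = 19.55 ms
Processing delay = 4.8 ms
Total one-way latency = 24.35 ms


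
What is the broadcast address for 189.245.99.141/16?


Network: 189.245.0.0/16
Host bits = 16
Set all host bits to 1:
Broadcast: 189.245.255.255


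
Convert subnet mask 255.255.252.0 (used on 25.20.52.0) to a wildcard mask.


Subnet mask: 255.255.252.0
Wildcard = 255.255.255.255 - subnet mask
255 - 255 = 0
255 - 255 = 0
255 - 252 = 3
255 - 0 = 255
Wildcard: 0.0.3.255


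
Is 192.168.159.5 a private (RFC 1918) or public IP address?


RFC 1918 private ranges:
  10.0.0.0/8 (10.0.0.0 - 10.255.255.255)
  172.16.0.0/12 (172.16.0.0 - 172.31.255.255)
  192.168.0.0/16 (192.168.0.0 - 192.168.255.255)
Private (in 192.168.0.0/16)


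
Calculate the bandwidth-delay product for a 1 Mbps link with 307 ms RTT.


BDP = bandwidth * RTT
= 1 Mbps * 307 ms
= 1 * 1e6 * 307 / 1000 bits
= 307000 bits
= 38375 bytes
= 37.4756 KB
BDP = 307000 bits (38375 bytes)


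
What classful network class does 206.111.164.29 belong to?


First octet: 206
Binary: 11001110
110xxxxx -> Class C (192-223)
Class C, default mask 255.255.255.0 (/24)


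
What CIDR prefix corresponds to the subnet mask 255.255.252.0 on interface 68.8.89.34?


Binary: 11111111.11111111.11111100.00000000
Count leading 1s
Prefix: /22


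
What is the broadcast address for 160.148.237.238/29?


Network: 160.148.237.232/29
Host bits = 3
Set all host bits to 1:
Broadcast: 160.148.237.239


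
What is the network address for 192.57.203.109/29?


IP:   11000000.00111001.11001011.01101101
Mask: 11111111.11111111.11111111.11111000
AND operation:
Net:  11000000.00111001.11001011.01101000
Network: 192.57.203.104/29


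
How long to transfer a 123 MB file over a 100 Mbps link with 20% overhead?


Effective throughput = 100 * (1 - 20/100) = 80 Mbps
File size in Mb = 123 * 8 = 984 Mb
Time = 984 / 80
Time = 12.3 seconds


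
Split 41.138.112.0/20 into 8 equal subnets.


New prefix = 20 + 3 = 23
Each subnet has 512 addresses
  41.138.112.0/23
  41.138.114.0/23
  41.138.116.0/23
  41.138.118.0/23
  41.138.120.0/23
  41.138.122.0/23
  41.138.124.0/23
  41.138.126.0/23
Subnets: 41.138.112.0/23, 41.138.114.0/23, 41.138.116.0/23, 41.138.118.0/23, 41.138.120.0/23, 41.138.122.0/23, 41.138.124.0/23, 41.138.126.0/23


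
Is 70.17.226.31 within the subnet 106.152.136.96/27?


Subnet network: 106.152.136.96
Test IP AND mask: 70.17.226.0
No, 70.17.226.31 is not in 106.152.136.96/27


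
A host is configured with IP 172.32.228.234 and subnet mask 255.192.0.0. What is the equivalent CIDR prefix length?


Binary: 11111111.11000000.00000000.00000000
Count leading 1s
Prefix: /10


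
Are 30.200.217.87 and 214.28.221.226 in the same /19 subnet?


Mask: 255.255.224.0
30.200.217.87 AND mask = 30.200.192.0
214.28.221.226 AND mask = 214.28.192.0
No, different subnets (30.200.192.0 vs 214.28.192.0)


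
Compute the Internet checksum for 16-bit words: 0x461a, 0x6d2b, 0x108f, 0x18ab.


Sum all words (with carry folding):
+ 0x461a = 0x461a
+ 0x6d2b = 0xb345
+ 0x108f = 0xc3d4
+ 0x18ab = 0xdc7f
One's complement: ~0xdc7f
Checksum = 0x2380


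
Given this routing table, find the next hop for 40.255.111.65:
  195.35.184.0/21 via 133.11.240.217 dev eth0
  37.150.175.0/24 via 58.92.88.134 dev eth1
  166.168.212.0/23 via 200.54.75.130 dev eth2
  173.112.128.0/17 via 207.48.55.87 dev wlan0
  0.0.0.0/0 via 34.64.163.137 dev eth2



Longest prefix match for 40.255.111.65:
  /21 195.35.184.0: no
  /24 37.150.175.0: no
  /23 166.168.212.0: no
  /17 173.112.128.0: no
  /0 0.0.0.0: MATCH
Selected: next-hop 34.64.163.137 via eth2 (matched /0)


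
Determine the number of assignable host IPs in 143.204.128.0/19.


Host bits = 32 - 19 = 13
Total addresses = 2^13 = 8192
Usable = total - 2 (network and broadcast)
Usable hosts: 8190


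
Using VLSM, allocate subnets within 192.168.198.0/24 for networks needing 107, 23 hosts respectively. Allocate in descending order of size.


107 hosts -> /25 (126 usable): 192.168.198.0/25
23 hosts -> /27 (30 usable): 192.168.198.128/27
Allocation: 192.168.198.0/25 (107 hosts, 126 usable); 192.168.198.128/27 (23 hosts, 30 usable)


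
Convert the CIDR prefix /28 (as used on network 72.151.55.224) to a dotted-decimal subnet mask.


/28 means 28 network bits, 4 host bits
Binary: 11111111111111111111111111110000
Mask: 255.255.255.240


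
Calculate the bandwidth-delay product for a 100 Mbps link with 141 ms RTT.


BDP = bandwidth * RTT
= 100 Mbps * 141 ms
= 100 * 1e6 * 141 / 1000 bits
= 14100000 bits
= 1762500 bytes
= 1721.1914 KB
BDP = 14100000 bits (1762500 bytes)


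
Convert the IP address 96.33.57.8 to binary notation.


96 = 01100000
33 = 00100001
57 = 00111001
8 = 00001000
Binary: 01100000.00100001.00111001.00001000


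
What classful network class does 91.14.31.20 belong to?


First octet: 91
Binary: 01011011
0xxxxxxx -> Class A (1-126)
Class A, default mask 255.0.0.0 (/8)


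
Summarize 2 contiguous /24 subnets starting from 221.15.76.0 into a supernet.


Original prefix: /24
Number of subnets: 2 = 2^1
New prefix = 24 - 1 = 23
Supernet: 221.15.76.0/23


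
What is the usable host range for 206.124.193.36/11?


Network: 206.96.0.0
Broadcast: 206.127.255.255
First usable = network + 1
Last usable = broadcast - 1
Range: 206.96.0.1 to 206.127.255.254


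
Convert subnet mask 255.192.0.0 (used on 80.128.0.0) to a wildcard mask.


Subnet mask: 255.192.0.0
Wildcard = 255.255.255.255 - subnet mask
255 - 255 = 0
255 - 192 = 63
255 - 0 = 255
255 - 0 = 255
Wildcard: 0.63.255.255


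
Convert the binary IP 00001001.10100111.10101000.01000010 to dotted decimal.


00001001 = 9
10100111 = 167
10101000 = 168
01000010 = 66
IP: 9.167.168.66


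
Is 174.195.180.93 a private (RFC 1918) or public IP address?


RFC 1918 private ranges:
  10.0.0.0/8 (10.0.0.0 - 10.255.255.255)
  172.16.0.0/12 (172.16.0.0 - 172.31.255.255)
  192.168.0.0/16 (192.168.0.0 - 192.168.255.255)
Public (not in any RFC 1918 range)


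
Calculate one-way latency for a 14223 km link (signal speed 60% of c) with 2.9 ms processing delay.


Speed = 0.6 * 3e5 km/s = 180000 km/s
Propagation delay = 14223 / 180000 = 0.079 s = 79.0167 ms
Processing delay = 2.9 ms
Total one-way latency = 81.9167 ms


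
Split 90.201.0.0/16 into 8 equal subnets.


New prefix = 16 + 3 = 19
Each subnet has 8192 addresses
  90.201.0.0/19
  90.201.32.0/19
  90.201.64.0/19
  90.201.96.0/19
  90.201.128.0/19
  90.201.160.0/19
  90.201.192.0/19
  90.201.224.0/19
Subnets: 90.201.0.0/19, 90.201.32.0/19, 90.201.64.0/19, 90.201.96.0/19, 90.201.128.0/19, 90.201.160.0/19, 90.201.192.0/19, 90.201.224.0/19


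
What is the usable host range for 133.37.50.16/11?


Network: 133.32.0.0
Broadcast: 133.63.255.255
First usable = network + 1
Last usable = broadcast - 1
Range: 133.32.0.1 to 133.63.255.254


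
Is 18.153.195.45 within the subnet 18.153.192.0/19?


Subnet network: 18.153.192.0
Test IP AND mask: 18.153.192.0
Yes, 18.153.195.45 is in 18.153.192.0/19


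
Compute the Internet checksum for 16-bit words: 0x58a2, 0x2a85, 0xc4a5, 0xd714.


Sum all words (with carry folding):
+ 0x58a2 = 0x58a2
+ 0x2a85 = 0x8327
+ 0xc4a5 = 0x47cd
+ 0xd714 = 0x1ee2
One's complement: ~0x1ee2
Checksum = 0xe11d


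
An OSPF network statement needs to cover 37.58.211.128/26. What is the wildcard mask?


Subnet mask: 255.255.255.192
Wildcard = 255.255.255.255 - subnet mask
255 - 255 = 0
255 - 255 = 0
255 - 255 = 0
255 - 192 = 63
Wildcard: 0.0.0.63


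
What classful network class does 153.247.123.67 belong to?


First octet: 153
Binary: 10011001
10xxxxxx -> Class B (128-191)
Class B, default mask 255.255.0.0 (/16)


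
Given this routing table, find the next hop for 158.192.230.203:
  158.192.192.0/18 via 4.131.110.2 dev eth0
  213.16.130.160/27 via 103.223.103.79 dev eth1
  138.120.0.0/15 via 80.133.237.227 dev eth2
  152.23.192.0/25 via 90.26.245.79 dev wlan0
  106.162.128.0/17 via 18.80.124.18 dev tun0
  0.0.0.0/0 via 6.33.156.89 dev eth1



Longest prefix match for 158.192.230.203:
  /18 158.192.192.0: MATCH
  /27 213.16.130.160: no
  /15 138.120.0.0: no
  /25 152.23.192.0: no
  /17 106.162.128.0: no
  /0 0.0.0.0: MATCH
Selected: next-hop 4.131.110.2 via eth0 (matched /18)


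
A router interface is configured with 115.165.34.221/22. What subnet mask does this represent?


/22 means 22 network bits, 10 host bits
Binary: 11111111111111111111110000000000
Mask: 255.255.252.0


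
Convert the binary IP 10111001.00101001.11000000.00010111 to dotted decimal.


10111001 = 185
00101001 = 41
11000000 = 192
00010111 = 23
IP: 185.41.192.23


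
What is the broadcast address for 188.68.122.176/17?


Network: 188.68.0.0/17
Host bits = 15
Set all host bits to 1:
Broadcast: 188.68.127.255


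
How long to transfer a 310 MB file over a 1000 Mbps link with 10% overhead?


Effective throughput = 1000 * (1 - 10/100) = 900 Mbps
File size in Mb = 310 * 8 = 2480 Mb
Time = 2480 / 900
Time = 2.7556 seconds


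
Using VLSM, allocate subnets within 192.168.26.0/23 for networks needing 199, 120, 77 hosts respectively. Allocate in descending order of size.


199 hosts -> /24 (254 usable): 192.168.26.0/24
120 hosts -> /25 (126 usable): 192.168.27.0/25
77 hosts -> /25 (126 usable): 192.168.27.128/25
Allocation: 192.168.26.0/24 (199 hosts, 254 usable); 192.168.27.0/25 (120 hosts, 126 usable); 192.168.27.128/25 (77 hosts, 126 usable)


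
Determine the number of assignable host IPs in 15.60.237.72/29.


Host bits = 32 - 29 = 3
Total addresses = 2^3 = 8
Usable = total - 2 (network and broadcast)
Usable hosts: 6


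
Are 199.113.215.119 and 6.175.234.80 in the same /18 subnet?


Mask: 255.255.192.0
199.113.215.119 AND mask = 199.113.192.0
6.175.234.80 AND mask = 6.175.192.0
No, different subnets (199.113.192.0 vs 6.175.192.0)


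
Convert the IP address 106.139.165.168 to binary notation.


106 = 01101010
139 = 10001011
165 = 10100101
168 = 10101000
Binary: 01101010.10001011.10100101.10101000


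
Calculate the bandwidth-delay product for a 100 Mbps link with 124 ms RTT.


BDP = bandwidth * RTT
= 100 Mbps * 124 ms
= 100 * 1e6 * 124 / 1000 bits
= 12400000 bits
= 1550000 bytes
= 1513.6719 KB
BDP = 12400000 bits (1550000 bytes)


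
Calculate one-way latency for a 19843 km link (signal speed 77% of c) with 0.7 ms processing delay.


Speed = 0.77 * 3e5 km/s = 231000 km/s
Propagation delay = 19843 / 231000 = 0.0859 s = 85.9004 ms
Processing delay = 0.7 ms
Total one-way latency = 86.6004 ms


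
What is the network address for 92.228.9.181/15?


IP:   01011100.11100100.00001001.10110101
Mask: 11111111.11111110.00000000.00000000
AND operation:
Net:  01011100.11100100.00000000.00000000
Network: 92.228.0.0/15


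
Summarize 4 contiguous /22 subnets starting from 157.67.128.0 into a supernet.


Original prefix: /22
Number of subnets: 4 = 2^2
New prefix = 22 - 2 = 20
Supernet: 157.67.128.0/20


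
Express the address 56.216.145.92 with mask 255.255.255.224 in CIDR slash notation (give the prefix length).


Binary: 11111111.11111111.11111111.11100000
Count leading 1s
Prefix: /27


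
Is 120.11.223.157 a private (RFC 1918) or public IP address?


RFC 1918 private ranges:
  10.0.0.0/8 (10.0.0.0 - 10.255.255.255)
  172.16.0.0/12 (172.16.0.0 - 172.31.255.255)
  192.168.0.0/16 (192.168.0.0 - 192.168.255.255)
Public (not in any RFC 1918 range)


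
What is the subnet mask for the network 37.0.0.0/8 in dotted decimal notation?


/8 means 8 network bits, 24 host bits
Binary: 11111111000000000000000000000000
Mask: 255.0.0.0


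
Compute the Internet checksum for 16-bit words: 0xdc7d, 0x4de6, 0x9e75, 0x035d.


Sum all words (with carry folding):
+ 0xdc7d = 0xdc7d
+ 0x4de6 = 0x2a64
+ 0x9e75 = 0xc8d9
+ 0x035d = 0xcc36
One's complement: ~0xcc36
Checksum = 0x33c9


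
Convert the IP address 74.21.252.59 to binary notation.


74 = 01001010
21 = 00010101
252 = 11111100
59 = 00111011
Binary: 01001010.00010101.11111100.00111011


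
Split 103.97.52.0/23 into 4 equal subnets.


New prefix = 23 + 2 = 25
Each subnet has 128 addresses
  103.97.52.0/25
  103.97.52.128/25
  103.97.53.0/25
  103.97.53.128/25
Subnets: 103.97.52.0/25, 103.97.52.128/25, 103.97.53.0/25, 103.97.53.128/25


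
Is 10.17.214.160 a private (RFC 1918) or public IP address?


RFC 1918 private ranges:
  10.0.0.0/8 (10.0.0.0 - 10.255.255.255)
  172.16.0.0/12 (172.16.0.0 - 172.31.255.255)
  192.168.0.0/16 (192.168.0.0 - 192.168.255.255)
Private (in 10.0.0.0/8)


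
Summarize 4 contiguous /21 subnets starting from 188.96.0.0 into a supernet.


Original prefix: /21
Number of subnets: 4 = 2^2
New prefix = 21 - 2 = 19
Supernet: 188.96.0.0/19
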